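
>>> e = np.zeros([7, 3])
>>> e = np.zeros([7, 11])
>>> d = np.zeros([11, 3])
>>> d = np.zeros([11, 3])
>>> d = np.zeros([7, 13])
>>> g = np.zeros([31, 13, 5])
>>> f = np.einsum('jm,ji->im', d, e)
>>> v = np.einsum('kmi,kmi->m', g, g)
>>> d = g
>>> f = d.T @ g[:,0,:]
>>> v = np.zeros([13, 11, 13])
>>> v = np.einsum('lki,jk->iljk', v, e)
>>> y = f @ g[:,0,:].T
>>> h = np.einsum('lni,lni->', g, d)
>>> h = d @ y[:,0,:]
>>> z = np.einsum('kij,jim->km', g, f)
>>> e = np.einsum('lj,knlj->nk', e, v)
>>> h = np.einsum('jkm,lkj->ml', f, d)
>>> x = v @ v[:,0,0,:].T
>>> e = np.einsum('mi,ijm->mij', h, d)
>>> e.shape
(5, 31, 13)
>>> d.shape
(31, 13, 5)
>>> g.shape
(31, 13, 5)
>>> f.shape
(5, 13, 5)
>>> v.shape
(13, 13, 7, 11)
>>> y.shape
(5, 13, 31)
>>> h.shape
(5, 31)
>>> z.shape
(31, 5)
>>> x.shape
(13, 13, 7, 13)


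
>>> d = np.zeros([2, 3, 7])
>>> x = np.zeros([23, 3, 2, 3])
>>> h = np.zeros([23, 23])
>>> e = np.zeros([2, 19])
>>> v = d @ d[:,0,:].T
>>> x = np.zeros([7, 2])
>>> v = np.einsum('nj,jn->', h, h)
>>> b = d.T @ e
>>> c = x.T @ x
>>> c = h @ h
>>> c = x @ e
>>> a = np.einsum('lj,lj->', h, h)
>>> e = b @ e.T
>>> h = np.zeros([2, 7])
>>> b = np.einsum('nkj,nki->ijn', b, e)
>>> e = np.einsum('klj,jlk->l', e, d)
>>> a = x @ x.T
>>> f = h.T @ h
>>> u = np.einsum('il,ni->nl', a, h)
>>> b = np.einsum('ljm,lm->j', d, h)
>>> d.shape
(2, 3, 7)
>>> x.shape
(7, 2)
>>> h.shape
(2, 7)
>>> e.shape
(3,)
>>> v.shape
()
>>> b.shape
(3,)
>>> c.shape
(7, 19)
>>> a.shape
(7, 7)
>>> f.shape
(7, 7)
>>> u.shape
(2, 7)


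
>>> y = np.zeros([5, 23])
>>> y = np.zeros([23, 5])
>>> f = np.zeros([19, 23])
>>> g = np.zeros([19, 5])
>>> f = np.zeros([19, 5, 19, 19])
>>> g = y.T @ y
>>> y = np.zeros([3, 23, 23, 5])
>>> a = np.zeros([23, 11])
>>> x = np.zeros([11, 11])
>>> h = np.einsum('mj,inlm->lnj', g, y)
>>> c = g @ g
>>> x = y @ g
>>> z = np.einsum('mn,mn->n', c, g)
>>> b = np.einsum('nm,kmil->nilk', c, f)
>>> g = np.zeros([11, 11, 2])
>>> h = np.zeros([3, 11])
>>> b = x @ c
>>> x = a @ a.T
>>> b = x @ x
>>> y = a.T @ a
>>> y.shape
(11, 11)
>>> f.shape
(19, 5, 19, 19)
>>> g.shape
(11, 11, 2)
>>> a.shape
(23, 11)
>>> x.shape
(23, 23)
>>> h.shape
(3, 11)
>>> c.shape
(5, 5)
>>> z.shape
(5,)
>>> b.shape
(23, 23)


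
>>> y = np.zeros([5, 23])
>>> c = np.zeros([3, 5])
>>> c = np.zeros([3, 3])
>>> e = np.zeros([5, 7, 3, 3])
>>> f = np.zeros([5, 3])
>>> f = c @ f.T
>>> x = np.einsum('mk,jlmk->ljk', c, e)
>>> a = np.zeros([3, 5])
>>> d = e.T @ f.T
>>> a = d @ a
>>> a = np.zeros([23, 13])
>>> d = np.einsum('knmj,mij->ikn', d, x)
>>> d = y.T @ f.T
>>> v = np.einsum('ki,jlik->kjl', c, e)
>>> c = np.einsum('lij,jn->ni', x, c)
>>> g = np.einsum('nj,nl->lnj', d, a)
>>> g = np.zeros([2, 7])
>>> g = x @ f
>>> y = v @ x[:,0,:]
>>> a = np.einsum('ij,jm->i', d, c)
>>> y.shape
(3, 5, 3)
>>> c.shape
(3, 5)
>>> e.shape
(5, 7, 3, 3)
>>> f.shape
(3, 5)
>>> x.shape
(7, 5, 3)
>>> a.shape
(23,)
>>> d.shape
(23, 3)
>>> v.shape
(3, 5, 7)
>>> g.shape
(7, 5, 5)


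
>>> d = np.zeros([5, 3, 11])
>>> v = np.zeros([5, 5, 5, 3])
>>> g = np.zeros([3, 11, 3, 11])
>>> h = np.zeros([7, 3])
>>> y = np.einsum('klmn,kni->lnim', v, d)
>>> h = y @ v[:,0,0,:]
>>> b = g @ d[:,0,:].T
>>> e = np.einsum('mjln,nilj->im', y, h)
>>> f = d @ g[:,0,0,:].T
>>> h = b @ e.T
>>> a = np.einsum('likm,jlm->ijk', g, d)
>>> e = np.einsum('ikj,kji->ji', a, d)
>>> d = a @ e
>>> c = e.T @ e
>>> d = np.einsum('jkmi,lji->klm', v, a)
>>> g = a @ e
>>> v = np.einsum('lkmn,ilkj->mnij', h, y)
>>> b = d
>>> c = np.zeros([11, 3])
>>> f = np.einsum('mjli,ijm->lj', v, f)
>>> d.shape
(5, 11, 5)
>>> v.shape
(3, 3, 5, 5)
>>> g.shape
(11, 5, 11)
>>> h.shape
(3, 11, 3, 3)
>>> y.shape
(5, 3, 11, 5)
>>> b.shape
(5, 11, 5)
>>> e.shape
(3, 11)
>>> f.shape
(5, 3)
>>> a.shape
(11, 5, 3)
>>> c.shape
(11, 3)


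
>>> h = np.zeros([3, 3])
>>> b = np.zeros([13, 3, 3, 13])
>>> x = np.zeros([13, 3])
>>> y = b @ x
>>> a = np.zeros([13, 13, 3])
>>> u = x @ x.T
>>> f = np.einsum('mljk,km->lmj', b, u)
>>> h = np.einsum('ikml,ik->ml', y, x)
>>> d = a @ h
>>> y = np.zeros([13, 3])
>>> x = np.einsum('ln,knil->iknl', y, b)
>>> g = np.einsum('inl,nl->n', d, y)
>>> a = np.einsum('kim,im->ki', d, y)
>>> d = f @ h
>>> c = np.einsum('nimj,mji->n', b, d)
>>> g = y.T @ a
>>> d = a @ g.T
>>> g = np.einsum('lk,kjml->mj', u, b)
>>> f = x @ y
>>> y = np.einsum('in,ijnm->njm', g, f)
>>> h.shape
(3, 3)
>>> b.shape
(13, 3, 3, 13)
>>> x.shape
(3, 13, 3, 13)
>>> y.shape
(3, 13, 3)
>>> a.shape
(13, 13)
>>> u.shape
(13, 13)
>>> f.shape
(3, 13, 3, 3)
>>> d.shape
(13, 3)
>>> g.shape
(3, 3)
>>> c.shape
(13,)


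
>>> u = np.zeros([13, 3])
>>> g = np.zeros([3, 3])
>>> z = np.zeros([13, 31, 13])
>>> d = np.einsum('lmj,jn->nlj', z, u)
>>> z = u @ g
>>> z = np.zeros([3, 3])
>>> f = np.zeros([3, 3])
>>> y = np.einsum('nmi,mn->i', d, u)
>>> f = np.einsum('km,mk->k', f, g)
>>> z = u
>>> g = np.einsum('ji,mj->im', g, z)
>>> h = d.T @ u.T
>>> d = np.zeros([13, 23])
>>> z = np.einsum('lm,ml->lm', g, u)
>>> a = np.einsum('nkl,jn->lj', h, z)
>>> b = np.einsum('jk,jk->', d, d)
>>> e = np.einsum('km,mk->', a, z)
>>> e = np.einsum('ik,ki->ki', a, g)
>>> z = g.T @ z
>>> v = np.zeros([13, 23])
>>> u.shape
(13, 3)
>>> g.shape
(3, 13)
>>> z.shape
(13, 13)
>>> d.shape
(13, 23)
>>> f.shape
(3,)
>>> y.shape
(13,)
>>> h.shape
(13, 13, 13)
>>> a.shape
(13, 3)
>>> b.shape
()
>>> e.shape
(3, 13)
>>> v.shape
(13, 23)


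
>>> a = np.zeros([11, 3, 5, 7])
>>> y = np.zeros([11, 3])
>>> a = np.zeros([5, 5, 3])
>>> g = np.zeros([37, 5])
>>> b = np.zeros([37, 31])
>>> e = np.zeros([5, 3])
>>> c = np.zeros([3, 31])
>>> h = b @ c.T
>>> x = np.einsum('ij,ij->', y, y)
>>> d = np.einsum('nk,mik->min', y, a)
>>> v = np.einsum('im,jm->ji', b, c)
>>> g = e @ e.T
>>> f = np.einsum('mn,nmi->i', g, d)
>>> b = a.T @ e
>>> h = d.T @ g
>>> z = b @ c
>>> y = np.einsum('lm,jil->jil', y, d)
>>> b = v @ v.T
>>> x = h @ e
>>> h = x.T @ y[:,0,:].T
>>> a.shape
(5, 5, 3)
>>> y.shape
(5, 5, 11)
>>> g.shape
(5, 5)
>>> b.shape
(3, 3)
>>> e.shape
(5, 3)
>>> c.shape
(3, 31)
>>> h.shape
(3, 5, 5)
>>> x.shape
(11, 5, 3)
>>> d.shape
(5, 5, 11)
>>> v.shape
(3, 37)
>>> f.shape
(11,)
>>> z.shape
(3, 5, 31)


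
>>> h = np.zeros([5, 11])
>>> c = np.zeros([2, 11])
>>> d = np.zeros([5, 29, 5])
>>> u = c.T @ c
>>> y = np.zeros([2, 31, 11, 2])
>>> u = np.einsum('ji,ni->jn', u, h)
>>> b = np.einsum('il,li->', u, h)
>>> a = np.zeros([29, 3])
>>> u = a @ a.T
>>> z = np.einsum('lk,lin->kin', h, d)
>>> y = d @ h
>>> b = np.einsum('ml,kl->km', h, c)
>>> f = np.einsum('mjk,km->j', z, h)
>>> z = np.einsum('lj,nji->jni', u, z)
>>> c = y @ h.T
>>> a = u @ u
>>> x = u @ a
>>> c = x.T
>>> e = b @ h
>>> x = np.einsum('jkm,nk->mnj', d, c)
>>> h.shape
(5, 11)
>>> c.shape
(29, 29)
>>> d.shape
(5, 29, 5)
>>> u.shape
(29, 29)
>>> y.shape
(5, 29, 11)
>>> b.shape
(2, 5)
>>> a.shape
(29, 29)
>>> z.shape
(29, 11, 5)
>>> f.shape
(29,)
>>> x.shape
(5, 29, 5)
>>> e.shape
(2, 11)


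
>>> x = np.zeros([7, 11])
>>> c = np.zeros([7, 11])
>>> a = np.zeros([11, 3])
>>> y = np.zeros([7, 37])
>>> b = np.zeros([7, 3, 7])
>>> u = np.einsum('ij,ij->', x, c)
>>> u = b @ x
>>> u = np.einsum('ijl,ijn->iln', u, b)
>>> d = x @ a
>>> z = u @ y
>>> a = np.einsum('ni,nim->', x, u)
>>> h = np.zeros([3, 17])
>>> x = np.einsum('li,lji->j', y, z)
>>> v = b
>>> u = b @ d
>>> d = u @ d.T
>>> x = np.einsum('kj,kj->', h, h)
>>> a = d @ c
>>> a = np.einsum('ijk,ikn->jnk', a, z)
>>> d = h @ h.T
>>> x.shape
()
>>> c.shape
(7, 11)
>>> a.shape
(3, 37, 11)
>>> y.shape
(7, 37)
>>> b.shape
(7, 3, 7)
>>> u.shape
(7, 3, 3)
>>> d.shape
(3, 3)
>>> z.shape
(7, 11, 37)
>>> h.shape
(3, 17)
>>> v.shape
(7, 3, 7)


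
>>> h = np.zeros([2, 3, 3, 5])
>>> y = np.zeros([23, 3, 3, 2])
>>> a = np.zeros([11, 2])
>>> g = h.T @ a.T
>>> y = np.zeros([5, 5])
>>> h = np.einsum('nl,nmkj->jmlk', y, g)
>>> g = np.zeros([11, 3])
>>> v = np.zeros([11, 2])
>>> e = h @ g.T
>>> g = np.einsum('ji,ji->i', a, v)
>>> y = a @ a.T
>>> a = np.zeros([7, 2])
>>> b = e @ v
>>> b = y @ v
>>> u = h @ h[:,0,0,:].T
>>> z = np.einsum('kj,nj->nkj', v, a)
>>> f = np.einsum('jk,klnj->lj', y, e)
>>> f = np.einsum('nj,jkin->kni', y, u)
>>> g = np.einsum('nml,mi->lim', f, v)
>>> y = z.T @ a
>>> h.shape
(11, 3, 5, 3)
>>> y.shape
(2, 11, 2)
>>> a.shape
(7, 2)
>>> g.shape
(5, 2, 11)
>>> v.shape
(11, 2)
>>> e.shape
(11, 3, 5, 11)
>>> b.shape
(11, 2)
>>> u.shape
(11, 3, 5, 11)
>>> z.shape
(7, 11, 2)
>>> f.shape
(3, 11, 5)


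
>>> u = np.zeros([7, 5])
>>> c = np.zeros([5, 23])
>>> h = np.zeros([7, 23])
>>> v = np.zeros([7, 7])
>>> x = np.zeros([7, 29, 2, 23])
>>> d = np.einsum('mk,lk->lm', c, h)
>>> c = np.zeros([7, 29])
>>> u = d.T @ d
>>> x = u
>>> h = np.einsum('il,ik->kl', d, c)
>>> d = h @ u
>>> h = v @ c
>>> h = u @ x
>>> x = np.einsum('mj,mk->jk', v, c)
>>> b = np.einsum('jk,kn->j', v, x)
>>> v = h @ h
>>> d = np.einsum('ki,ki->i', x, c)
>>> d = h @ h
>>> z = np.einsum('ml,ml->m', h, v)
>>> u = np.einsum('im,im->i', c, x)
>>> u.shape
(7,)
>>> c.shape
(7, 29)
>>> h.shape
(5, 5)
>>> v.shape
(5, 5)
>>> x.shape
(7, 29)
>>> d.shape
(5, 5)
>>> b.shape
(7,)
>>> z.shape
(5,)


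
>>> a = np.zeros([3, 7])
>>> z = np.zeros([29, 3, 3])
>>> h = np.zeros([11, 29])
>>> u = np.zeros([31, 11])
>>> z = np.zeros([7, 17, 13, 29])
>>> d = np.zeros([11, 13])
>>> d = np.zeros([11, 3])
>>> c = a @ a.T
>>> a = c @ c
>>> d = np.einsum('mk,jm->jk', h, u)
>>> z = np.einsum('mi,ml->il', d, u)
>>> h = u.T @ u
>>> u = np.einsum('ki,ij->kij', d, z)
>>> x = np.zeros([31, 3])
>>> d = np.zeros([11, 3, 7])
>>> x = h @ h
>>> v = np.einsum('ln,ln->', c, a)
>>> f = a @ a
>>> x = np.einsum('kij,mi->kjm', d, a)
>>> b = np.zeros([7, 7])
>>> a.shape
(3, 3)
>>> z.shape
(29, 11)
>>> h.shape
(11, 11)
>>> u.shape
(31, 29, 11)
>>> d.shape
(11, 3, 7)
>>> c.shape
(3, 3)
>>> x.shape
(11, 7, 3)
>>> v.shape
()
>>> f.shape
(3, 3)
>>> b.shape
(7, 7)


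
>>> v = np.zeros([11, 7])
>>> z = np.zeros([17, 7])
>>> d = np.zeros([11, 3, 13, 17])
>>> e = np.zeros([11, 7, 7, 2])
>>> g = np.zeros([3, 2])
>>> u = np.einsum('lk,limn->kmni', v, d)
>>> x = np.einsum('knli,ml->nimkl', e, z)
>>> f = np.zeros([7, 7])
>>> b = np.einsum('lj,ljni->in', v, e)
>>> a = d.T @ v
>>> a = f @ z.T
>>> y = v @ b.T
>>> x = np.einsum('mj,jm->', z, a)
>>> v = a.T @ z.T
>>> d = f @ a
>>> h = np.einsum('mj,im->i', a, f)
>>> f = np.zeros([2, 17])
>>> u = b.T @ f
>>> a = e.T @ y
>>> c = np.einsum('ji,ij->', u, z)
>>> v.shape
(17, 17)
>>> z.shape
(17, 7)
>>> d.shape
(7, 17)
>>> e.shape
(11, 7, 7, 2)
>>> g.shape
(3, 2)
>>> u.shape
(7, 17)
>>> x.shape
()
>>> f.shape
(2, 17)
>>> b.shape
(2, 7)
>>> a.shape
(2, 7, 7, 2)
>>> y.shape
(11, 2)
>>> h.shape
(7,)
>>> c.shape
()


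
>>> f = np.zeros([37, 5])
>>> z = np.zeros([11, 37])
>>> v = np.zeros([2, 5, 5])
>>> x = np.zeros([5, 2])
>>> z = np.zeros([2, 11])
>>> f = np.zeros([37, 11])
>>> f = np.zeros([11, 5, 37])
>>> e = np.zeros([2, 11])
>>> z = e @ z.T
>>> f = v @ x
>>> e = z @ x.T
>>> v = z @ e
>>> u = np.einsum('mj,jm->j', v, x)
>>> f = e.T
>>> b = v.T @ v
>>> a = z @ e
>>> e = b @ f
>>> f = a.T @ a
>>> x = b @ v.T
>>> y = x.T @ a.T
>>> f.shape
(5, 5)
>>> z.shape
(2, 2)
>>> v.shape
(2, 5)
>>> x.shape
(5, 2)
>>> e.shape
(5, 2)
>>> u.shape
(5,)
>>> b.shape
(5, 5)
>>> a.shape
(2, 5)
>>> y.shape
(2, 2)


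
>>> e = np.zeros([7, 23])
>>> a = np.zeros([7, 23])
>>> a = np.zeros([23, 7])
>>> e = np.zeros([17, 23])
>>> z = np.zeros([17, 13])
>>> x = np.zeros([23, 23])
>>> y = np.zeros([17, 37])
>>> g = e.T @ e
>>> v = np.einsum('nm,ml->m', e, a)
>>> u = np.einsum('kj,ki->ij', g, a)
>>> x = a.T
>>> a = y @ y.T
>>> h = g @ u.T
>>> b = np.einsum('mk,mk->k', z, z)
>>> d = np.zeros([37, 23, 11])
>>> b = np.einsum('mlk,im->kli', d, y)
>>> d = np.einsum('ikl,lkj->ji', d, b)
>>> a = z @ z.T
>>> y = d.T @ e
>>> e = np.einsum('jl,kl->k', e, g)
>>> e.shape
(23,)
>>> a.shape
(17, 17)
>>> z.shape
(17, 13)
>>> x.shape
(7, 23)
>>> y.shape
(37, 23)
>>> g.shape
(23, 23)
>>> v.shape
(23,)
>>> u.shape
(7, 23)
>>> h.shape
(23, 7)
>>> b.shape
(11, 23, 17)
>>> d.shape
(17, 37)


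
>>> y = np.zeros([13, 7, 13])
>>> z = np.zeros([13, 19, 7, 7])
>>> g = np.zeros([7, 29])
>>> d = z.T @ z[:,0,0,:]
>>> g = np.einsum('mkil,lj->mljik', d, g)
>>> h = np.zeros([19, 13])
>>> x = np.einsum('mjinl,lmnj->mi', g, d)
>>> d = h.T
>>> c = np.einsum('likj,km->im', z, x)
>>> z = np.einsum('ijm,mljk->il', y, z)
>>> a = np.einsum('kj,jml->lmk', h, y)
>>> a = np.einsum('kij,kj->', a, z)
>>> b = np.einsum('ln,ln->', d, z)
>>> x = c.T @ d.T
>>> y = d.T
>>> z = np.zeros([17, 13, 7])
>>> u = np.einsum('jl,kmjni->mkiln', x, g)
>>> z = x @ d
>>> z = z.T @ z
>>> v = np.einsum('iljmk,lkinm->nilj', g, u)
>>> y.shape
(19, 13)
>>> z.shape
(19, 19)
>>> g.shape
(7, 7, 29, 19, 7)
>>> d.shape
(13, 19)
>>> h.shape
(19, 13)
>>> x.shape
(29, 13)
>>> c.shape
(19, 29)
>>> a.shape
()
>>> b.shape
()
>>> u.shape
(7, 7, 7, 13, 19)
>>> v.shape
(13, 7, 7, 29)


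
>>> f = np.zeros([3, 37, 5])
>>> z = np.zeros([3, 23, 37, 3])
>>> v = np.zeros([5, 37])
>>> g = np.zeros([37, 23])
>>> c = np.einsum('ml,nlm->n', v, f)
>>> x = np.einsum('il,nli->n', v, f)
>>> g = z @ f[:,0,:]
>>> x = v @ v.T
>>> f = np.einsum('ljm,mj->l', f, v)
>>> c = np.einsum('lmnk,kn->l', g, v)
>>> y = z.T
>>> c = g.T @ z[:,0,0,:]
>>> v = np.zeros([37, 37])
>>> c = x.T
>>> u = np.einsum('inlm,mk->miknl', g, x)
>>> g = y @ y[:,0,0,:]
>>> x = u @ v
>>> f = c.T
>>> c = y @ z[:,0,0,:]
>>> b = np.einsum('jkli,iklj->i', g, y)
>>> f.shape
(5, 5)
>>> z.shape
(3, 23, 37, 3)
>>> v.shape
(37, 37)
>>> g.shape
(3, 37, 23, 3)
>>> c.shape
(3, 37, 23, 3)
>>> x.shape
(5, 3, 5, 23, 37)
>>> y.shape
(3, 37, 23, 3)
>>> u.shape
(5, 3, 5, 23, 37)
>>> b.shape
(3,)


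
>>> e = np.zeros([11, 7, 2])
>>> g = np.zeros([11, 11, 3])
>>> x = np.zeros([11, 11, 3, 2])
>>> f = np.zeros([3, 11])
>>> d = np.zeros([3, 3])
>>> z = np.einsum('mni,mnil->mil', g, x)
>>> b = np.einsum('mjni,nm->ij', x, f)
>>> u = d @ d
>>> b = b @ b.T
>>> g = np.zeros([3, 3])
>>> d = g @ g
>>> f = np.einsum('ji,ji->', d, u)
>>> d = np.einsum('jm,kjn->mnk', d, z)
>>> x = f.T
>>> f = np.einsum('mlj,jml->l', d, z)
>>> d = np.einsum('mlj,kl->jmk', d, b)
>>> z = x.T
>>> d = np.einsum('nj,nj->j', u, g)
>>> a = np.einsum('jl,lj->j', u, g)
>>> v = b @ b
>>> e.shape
(11, 7, 2)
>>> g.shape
(3, 3)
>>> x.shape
()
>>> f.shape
(2,)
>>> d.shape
(3,)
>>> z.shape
()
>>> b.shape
(2, 2)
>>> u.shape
(3, 3)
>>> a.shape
(3,)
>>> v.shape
(2, 2)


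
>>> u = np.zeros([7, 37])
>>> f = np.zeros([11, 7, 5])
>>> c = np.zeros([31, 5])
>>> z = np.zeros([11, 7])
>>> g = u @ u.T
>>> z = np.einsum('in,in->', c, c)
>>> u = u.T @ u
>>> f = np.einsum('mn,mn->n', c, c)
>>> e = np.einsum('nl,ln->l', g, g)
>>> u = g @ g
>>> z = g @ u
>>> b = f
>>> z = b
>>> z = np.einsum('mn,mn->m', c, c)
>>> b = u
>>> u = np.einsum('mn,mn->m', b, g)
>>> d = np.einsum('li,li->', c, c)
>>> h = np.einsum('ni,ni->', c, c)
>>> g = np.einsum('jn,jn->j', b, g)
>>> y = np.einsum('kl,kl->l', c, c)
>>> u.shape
(7,)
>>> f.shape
(5,)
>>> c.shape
(31, 5)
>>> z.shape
(31,)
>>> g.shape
(7,)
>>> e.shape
(7,)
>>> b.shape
(7, 7)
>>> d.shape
()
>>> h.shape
()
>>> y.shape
(5,)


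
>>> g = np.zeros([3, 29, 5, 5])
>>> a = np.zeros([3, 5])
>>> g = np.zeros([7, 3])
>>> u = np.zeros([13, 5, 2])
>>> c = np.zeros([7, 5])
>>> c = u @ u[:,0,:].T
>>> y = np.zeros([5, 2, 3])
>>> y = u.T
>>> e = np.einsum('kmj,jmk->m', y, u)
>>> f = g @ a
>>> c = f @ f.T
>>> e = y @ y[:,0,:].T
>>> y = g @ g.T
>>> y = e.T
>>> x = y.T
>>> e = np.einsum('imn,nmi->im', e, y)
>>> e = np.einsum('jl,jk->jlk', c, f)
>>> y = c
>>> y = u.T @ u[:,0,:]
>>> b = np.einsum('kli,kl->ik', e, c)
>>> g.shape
(7, 3)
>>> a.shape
(3, 5)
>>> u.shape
(13, 5, 2)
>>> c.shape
(7, 7)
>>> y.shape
(2, 5, 2)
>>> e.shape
(7, 7, 5)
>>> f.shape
(7, 5)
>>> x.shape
(2, 5, 2)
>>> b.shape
(5, 7)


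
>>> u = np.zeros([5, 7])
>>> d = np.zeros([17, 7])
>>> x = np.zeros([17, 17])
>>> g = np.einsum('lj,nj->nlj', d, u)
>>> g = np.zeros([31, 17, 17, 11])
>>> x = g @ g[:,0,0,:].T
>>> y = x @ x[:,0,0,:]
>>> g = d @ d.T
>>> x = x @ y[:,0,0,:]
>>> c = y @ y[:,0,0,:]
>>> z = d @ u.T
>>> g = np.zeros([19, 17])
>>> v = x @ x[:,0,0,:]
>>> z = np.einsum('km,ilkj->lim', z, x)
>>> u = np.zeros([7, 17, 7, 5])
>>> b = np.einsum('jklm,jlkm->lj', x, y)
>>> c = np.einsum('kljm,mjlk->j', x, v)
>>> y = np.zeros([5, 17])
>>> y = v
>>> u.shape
(7, 17, 7, 5)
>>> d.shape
(17, 7)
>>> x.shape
(31, 17, 17, 31)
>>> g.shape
(19, 17)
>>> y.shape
(31, 17, 17, 31)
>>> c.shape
(17,)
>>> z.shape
(17, 31, 5)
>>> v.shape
(31, 17, 17, 31)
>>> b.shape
(17, 31)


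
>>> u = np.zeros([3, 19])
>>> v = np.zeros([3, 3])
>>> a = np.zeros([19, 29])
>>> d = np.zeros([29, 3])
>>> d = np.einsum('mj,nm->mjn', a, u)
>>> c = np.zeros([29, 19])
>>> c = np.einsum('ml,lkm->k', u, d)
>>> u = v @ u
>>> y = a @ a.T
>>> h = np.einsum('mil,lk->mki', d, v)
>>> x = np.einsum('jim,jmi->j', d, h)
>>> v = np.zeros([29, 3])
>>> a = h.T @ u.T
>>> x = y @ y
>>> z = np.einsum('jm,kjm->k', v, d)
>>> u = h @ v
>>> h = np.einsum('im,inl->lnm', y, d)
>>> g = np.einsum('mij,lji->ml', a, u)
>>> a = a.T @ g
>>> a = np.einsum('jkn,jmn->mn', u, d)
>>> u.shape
(19, 3, 3)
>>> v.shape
(29, 3)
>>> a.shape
(29, 3)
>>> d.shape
(19, 29, 3)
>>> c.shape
(29,)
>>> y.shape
(19, 19)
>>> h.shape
(3, 29, 19)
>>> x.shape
(19, 19)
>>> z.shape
(19,)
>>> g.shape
(29, 19)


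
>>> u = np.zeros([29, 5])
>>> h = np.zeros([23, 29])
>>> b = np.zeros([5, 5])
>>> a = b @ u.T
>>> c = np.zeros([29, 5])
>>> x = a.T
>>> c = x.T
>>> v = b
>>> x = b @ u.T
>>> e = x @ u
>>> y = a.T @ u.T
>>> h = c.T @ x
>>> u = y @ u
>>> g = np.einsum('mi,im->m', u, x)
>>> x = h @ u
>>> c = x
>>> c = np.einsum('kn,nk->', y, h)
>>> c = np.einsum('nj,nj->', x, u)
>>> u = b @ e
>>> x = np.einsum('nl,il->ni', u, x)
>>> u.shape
(5, 5)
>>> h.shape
(29, 29)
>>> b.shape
(5, 5)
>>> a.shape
(5, 29)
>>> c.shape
()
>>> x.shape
(5, 29)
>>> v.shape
(5, 5)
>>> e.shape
(5, 5)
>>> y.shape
(29, 29)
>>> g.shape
(29,)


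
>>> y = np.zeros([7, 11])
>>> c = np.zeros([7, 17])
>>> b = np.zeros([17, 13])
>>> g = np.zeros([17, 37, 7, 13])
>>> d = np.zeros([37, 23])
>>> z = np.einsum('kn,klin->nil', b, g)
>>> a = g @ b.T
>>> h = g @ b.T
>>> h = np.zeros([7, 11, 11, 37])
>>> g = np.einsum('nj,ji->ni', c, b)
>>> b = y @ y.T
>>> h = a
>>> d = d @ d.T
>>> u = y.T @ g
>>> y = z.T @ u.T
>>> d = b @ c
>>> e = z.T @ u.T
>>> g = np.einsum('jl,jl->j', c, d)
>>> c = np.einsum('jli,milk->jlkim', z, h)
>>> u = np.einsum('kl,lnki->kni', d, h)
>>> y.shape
(37, 7, 11)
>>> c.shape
(13, 7, 17, 37, 17)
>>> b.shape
(7, 7)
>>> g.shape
(7,)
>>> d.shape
(7, 17)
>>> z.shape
(13, 7, 37)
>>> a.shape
(17, 37, 7, 17)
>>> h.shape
(17, 37, 7, 17)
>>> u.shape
(7, 37, 17)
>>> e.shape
(37, 7, 11)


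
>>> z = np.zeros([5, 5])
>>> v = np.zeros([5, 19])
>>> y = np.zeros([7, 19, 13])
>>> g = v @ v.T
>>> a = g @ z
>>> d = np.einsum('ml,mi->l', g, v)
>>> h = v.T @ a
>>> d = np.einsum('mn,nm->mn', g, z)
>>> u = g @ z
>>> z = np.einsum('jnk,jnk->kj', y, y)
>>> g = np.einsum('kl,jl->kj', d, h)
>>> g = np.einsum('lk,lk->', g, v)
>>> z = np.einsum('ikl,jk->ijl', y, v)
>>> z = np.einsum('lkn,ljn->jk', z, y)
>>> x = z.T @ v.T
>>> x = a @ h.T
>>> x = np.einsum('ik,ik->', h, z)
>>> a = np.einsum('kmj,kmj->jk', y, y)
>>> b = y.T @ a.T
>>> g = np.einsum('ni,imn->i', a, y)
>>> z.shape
(19, 5)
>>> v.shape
(5, 19)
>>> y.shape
(7, 19, 13)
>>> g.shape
(7,)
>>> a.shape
(13, 7)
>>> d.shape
(5, 5)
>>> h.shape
(19, 5)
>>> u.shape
(5, 5)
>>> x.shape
()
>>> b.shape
(13, 19, 13)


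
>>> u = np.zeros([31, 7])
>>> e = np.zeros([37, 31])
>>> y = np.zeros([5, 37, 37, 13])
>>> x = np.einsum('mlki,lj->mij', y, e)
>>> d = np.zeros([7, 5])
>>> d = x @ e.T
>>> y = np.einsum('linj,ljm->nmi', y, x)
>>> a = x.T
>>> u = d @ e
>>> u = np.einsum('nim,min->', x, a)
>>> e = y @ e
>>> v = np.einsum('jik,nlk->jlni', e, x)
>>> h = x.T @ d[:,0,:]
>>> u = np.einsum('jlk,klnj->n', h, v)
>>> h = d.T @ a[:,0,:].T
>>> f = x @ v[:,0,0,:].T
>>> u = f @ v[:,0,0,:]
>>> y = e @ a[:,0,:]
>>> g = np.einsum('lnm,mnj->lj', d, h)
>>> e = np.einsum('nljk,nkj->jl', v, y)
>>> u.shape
(5, 13, 31)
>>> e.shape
(5, 13)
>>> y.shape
(37, 31, 5)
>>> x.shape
(5, 13, 31)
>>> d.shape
(5, 13, 37)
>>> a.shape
(31, 13, 5)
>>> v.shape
(37, 13, 5, 31)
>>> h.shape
(37, 13, 31)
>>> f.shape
(5, 13, 37)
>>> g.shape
(5, 31)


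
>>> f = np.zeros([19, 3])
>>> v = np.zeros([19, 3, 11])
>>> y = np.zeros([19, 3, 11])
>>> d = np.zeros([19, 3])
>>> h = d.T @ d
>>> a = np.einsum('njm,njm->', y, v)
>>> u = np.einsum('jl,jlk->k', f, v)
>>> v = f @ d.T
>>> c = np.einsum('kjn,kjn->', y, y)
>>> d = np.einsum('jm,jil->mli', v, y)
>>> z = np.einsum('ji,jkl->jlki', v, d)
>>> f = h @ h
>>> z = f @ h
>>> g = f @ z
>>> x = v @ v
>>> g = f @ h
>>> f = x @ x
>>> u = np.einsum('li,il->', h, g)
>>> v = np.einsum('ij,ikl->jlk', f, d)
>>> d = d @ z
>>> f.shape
(19, 19)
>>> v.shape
(19, 3, 11)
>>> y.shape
(19, 3, 11)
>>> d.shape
(19, 11, 3)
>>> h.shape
(3, 3)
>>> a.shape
()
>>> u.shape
()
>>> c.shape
()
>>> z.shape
(3, 3)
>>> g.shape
(3, 3)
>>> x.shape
(19, 19)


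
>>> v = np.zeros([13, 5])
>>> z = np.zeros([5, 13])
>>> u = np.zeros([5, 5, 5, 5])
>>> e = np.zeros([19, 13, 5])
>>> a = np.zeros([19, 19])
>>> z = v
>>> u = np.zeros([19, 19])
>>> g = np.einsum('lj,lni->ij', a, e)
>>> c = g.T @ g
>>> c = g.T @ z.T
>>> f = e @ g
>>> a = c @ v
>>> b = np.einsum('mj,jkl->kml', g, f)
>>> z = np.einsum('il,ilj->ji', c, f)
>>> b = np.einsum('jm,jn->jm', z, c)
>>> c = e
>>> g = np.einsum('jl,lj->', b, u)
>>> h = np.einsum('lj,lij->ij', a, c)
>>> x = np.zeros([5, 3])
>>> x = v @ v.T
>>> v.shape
(13, 5)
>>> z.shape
(19, 19)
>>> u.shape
(19, 19)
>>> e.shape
(19, 13, 5)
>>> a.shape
(19, 5)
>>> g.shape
()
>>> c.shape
(19, 13, 5)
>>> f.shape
(19, 13, 19)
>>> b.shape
(19, 19)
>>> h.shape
(13, 5)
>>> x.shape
(13, 13)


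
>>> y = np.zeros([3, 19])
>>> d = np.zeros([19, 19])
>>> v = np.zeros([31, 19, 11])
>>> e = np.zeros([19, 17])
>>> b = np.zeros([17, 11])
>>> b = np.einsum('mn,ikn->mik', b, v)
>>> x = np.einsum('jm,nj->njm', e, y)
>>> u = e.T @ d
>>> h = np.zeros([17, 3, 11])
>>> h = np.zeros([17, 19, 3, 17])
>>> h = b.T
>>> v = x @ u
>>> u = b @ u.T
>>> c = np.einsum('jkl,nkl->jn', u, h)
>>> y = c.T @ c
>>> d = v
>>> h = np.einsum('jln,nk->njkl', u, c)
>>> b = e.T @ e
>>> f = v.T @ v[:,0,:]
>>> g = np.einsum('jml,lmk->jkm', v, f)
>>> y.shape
(19, 19)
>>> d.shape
(3, 19, 19)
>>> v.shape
(3, 19, 19)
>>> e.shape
(19, 17)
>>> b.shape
(17, 17)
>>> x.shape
(3, 19, 17)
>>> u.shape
(17, 31, 17)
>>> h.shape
(17, 17, 19, 31)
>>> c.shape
(17, 19)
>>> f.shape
(19, 19, 19)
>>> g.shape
(3, 19, 19)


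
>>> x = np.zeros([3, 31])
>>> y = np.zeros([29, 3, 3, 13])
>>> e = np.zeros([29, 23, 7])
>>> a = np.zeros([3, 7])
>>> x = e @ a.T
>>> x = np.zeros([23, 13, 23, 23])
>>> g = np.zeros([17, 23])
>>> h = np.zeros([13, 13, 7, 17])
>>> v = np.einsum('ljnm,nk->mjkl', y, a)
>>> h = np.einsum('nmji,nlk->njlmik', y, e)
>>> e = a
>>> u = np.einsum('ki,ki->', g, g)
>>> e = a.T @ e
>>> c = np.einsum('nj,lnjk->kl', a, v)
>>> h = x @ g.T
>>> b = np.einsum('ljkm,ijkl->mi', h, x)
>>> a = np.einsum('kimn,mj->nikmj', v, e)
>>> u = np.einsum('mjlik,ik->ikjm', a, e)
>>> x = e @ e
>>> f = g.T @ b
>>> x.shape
(7, 7)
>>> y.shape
(29, 3, 3, 13)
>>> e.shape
(7, 7)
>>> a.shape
(29, 3, 13, 7, 7)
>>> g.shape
(17, 23)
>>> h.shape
(23, 13, 23, 17)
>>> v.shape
(13, 3, 7, 29)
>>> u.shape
(7, 7, 3, 29)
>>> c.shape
(29, 13)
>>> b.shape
(17, 23)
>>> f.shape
(23, 23)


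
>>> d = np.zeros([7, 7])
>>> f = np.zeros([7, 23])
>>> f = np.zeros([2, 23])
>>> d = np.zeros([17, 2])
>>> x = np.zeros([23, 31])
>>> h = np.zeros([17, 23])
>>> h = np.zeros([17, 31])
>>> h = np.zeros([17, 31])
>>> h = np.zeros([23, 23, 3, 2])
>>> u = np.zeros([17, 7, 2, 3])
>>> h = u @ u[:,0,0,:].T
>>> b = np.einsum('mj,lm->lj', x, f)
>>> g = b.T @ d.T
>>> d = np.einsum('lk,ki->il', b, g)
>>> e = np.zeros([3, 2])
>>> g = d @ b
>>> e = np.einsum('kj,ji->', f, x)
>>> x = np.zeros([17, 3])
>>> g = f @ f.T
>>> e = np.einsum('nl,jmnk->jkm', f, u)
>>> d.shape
(17, 2)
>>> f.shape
(2, 23)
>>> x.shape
(17, 3)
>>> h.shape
(17, 7, 2, 17)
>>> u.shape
(17, 7, 2, 3)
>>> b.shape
(2, 31)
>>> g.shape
(2, 2)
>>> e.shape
(17, 3, 7)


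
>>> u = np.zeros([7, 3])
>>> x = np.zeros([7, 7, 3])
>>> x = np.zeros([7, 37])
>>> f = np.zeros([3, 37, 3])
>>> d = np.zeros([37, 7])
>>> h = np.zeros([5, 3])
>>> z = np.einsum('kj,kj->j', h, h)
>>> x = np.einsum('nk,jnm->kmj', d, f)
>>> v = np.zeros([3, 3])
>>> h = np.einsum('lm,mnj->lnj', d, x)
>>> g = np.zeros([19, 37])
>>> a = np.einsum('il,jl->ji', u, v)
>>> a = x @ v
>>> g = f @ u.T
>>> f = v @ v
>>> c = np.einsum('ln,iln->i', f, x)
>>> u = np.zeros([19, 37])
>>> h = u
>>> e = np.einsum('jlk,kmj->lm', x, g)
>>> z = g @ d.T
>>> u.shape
(19, 37)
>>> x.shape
(7, 3, 3)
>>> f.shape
(3, 3)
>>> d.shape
(37, 7)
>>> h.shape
(19, 37)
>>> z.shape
(3, 37, 37)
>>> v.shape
(3, 3)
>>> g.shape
(3, 37, 7)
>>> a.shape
(7, 3, 3)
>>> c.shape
(7,)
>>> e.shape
(3, 37)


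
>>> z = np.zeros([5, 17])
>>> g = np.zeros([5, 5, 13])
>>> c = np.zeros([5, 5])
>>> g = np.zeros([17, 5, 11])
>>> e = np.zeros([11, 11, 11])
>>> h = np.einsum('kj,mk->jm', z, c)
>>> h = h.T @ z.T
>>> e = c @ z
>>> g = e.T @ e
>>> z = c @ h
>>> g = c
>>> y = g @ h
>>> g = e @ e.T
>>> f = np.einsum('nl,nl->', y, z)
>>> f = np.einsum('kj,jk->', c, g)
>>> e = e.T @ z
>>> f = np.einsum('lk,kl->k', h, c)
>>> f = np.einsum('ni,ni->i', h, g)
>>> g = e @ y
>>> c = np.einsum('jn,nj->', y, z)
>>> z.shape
(5, 5)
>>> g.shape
(17, 5)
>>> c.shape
()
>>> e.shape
(17, 5)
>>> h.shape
(5, 5)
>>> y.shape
(5, 5)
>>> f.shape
(5,)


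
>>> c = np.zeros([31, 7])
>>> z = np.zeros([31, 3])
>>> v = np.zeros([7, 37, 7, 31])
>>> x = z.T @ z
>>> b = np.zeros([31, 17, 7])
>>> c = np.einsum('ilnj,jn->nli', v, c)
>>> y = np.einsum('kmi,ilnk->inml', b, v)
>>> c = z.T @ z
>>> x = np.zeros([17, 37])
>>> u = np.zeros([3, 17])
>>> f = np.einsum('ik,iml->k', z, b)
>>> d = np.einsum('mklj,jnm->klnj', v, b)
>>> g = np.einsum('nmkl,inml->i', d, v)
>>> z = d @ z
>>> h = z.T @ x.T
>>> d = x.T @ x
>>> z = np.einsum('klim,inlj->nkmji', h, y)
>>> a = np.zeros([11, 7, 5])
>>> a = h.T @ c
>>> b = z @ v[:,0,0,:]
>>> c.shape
(3, 3)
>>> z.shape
(7, 3, 17, 37, 7)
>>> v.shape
(7, 37, 7, 31)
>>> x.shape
(17, 37)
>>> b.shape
(7, 3, 17, 37, 31)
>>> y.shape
(7, 7, 17, 37)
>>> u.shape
(3, 17)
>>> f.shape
(3,)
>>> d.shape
(37, 37)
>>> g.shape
(7,)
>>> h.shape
(3, 17, 7, 17)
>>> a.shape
(17, 7, 17, 3)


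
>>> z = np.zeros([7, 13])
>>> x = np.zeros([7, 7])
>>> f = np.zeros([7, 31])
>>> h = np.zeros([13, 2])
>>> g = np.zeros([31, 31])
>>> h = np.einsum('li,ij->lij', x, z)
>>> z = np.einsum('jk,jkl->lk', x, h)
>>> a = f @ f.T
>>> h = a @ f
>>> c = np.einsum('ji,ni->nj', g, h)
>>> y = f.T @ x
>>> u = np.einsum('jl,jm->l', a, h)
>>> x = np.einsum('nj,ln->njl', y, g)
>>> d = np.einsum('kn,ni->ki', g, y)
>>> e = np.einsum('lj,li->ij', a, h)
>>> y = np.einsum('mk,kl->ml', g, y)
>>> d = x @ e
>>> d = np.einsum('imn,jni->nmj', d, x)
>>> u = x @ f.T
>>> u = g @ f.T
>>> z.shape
(13, 7)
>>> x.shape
(31, 7, 31)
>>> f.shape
(7, 31)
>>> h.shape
(7, 31)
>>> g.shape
(31, 31)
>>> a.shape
(7, 7)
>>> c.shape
(7, 31)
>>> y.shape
(31, 7)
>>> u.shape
(31, 7)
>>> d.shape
(7, 7, 31)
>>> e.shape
(31, 7)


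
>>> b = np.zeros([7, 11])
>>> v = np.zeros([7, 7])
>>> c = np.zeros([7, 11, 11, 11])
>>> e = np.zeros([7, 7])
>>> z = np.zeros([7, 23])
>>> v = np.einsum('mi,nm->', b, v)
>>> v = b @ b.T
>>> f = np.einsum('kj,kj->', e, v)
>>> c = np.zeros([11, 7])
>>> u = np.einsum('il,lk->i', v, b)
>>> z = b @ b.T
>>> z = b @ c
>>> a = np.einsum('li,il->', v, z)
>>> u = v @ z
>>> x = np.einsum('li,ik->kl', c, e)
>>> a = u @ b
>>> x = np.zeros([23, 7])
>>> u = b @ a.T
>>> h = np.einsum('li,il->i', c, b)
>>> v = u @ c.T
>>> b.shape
(7, 11)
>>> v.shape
(7, 11)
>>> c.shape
(11, 7)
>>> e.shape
(7, 7)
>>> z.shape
(7, 7)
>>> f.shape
()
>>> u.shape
(7, 7)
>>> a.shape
(7, 11)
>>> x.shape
(23, 7)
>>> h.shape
(7,)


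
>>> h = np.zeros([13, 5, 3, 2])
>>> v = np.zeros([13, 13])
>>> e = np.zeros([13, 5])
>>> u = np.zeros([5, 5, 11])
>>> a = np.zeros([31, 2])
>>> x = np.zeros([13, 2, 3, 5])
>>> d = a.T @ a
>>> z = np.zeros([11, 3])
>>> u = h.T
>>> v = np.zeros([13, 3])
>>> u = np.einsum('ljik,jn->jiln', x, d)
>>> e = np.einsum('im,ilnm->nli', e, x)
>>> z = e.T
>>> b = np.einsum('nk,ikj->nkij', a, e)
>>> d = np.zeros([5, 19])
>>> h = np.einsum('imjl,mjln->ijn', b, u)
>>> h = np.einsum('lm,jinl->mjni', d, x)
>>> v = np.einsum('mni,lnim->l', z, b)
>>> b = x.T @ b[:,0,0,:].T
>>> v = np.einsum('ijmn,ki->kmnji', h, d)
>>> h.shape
(19, 13, 3, 2)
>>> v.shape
(5, 3, 2, 13, 19)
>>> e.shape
(3, 2, 13)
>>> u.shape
(2, 3, 13, 2)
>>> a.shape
(31, 2)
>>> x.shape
(13, 2, 3, 5)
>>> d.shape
(5, 19)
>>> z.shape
(13, 2, 3)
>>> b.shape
(5, 3, 2, 31)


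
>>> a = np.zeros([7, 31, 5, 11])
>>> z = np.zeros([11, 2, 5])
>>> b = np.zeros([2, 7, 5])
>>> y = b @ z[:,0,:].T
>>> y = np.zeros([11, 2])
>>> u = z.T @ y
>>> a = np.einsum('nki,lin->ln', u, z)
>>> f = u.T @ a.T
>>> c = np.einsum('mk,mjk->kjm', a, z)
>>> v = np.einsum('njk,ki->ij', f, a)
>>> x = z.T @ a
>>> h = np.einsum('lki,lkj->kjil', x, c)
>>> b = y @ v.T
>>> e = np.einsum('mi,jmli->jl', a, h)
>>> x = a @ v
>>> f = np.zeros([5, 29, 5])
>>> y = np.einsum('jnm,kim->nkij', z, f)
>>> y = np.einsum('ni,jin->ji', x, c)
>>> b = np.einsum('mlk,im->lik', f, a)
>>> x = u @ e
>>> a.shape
(11, 5)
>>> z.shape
(11, 2, 5)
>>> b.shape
(29, 11, 5)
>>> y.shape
(5, 2)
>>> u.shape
(5, 2, 2)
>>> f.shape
(5, 29, 5)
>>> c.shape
(5, 2, 11)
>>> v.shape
(5, 2)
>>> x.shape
(5, 2, 5)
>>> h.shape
(2, 11, 5, 5)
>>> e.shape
(2, 5)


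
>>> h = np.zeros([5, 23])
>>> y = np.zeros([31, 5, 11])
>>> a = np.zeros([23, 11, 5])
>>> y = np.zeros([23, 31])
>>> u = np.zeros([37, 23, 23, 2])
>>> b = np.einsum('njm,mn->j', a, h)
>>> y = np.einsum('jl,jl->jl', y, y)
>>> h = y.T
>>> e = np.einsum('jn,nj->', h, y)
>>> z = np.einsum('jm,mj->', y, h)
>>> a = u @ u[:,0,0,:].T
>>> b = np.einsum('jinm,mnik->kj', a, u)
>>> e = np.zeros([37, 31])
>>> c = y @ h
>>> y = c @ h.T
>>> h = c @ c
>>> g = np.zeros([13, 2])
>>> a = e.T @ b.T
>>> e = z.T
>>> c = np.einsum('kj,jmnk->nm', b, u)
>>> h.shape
(23, 23)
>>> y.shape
(23, 31)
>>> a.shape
(31, 2)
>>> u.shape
(37, 23, 23, 2)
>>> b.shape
(2, 37)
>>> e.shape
()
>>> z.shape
()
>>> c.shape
(23, 23)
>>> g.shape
(13, 2)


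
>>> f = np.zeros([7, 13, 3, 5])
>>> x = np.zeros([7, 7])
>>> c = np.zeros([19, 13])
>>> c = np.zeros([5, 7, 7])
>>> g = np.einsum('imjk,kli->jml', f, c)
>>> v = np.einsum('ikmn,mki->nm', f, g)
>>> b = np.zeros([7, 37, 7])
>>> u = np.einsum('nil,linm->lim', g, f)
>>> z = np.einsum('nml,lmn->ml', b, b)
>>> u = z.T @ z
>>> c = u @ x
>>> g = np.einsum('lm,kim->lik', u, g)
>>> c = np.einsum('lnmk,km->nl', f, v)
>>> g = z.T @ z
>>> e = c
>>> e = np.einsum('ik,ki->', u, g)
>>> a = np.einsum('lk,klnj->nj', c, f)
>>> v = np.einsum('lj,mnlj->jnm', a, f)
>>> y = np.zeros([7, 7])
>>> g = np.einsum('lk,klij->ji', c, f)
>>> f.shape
(7, 13, 3, 5)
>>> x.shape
(7, 7)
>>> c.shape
(13, 7)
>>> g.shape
(5, 3)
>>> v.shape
(5, 13, 7)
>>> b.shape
(7, 37, 7)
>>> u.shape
(7, 7)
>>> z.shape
(37, 7)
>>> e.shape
()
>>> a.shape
(3, 5)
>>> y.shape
(7, 7)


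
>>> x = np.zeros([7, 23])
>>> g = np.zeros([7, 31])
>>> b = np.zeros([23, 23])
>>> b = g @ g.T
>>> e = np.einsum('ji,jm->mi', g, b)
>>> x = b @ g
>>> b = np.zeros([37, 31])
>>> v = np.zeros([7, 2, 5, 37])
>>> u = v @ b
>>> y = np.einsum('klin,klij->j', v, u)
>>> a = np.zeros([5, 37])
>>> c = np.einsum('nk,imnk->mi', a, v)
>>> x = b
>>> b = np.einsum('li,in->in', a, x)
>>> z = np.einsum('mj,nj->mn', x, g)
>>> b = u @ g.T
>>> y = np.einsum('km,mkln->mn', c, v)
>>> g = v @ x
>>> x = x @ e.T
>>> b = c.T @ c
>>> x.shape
(37, 7)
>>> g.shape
(7, 2, 5, 31)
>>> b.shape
(7, 7)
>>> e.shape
(7, 31)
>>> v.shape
(7, 2, 5, 37)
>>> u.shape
(7, 2, 5, 31)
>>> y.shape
(7, 37)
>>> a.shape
(5, 37)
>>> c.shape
(2, 7)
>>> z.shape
(37, 7)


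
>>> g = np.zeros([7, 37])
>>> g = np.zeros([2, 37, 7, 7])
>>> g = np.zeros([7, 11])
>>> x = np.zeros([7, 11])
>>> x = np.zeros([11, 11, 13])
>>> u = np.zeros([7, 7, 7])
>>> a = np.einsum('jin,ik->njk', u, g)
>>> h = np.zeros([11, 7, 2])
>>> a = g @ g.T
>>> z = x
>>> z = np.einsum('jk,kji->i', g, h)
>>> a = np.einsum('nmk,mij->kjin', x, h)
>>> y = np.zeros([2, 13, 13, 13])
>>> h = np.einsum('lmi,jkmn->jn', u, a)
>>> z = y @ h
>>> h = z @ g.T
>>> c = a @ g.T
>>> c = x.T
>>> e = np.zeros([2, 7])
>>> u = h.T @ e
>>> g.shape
(7, 11)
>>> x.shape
(11, 11, 13)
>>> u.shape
(7, 13, 13, 7)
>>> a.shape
(13, 2, 7, 11)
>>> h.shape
(2, 13, 13, 7)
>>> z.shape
(2, 13, 13, 11)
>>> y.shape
(2, 13, 13, 13)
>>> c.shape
(13, 11, 11)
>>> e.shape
(2, 7)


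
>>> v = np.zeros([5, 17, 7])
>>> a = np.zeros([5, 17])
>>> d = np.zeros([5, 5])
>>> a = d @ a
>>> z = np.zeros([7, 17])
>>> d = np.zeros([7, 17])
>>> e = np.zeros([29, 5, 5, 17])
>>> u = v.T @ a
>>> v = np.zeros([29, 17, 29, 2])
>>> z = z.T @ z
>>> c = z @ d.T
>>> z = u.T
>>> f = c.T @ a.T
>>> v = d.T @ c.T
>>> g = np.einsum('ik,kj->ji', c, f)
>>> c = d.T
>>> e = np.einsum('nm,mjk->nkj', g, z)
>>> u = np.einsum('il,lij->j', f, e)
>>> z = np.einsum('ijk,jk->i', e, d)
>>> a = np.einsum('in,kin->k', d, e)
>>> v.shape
(17, 17)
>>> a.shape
(5,)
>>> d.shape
(7, 17)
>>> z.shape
(5,)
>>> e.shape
(5, 7, 17)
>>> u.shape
(17,)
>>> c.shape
(17, 7)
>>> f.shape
(7, 5)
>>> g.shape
(5, 17)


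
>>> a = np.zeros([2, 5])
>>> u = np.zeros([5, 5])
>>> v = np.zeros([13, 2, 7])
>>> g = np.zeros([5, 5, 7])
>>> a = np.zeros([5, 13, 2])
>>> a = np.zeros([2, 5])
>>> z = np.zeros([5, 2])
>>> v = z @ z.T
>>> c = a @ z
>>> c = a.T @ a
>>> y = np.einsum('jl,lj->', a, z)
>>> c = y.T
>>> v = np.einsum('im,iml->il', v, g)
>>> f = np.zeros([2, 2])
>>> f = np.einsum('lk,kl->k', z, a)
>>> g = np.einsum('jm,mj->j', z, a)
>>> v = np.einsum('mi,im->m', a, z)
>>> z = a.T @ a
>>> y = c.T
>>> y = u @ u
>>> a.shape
(2, 5)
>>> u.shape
(5, 5)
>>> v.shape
(2,)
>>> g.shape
(5,)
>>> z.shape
(5, 5)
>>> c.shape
()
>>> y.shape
(5, 5)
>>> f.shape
(2,)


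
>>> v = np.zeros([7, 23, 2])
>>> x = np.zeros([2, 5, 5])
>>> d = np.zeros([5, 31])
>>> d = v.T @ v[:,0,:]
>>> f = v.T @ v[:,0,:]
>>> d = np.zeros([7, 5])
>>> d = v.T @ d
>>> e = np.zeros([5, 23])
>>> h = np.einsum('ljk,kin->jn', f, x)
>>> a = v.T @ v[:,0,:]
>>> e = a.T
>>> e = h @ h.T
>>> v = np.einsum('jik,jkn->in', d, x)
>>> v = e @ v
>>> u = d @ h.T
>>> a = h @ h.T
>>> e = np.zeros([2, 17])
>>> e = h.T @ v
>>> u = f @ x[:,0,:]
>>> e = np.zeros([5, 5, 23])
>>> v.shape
(23, 5)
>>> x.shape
(2, 5, 5)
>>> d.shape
(2, 23, 5)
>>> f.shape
(2, 23, 2)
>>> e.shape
(5, 5, 23)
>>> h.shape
(23, 5)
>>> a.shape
(23, 23)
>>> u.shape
(2, 23, 5)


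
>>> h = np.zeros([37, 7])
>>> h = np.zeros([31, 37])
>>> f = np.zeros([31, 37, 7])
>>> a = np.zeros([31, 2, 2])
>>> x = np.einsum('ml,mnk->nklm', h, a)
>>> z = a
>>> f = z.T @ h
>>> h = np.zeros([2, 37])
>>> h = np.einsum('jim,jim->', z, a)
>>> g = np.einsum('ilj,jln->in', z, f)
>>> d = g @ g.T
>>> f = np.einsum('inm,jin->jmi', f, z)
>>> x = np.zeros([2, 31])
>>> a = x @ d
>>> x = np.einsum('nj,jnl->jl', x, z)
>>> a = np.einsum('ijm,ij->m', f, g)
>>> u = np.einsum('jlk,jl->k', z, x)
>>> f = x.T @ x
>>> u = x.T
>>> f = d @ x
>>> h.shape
()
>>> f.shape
(31, 2)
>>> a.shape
(2,)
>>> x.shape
(31, 2)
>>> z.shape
(31, 2, 2)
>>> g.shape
(31, 37)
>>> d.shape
(31, 31)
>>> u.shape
(2, 31)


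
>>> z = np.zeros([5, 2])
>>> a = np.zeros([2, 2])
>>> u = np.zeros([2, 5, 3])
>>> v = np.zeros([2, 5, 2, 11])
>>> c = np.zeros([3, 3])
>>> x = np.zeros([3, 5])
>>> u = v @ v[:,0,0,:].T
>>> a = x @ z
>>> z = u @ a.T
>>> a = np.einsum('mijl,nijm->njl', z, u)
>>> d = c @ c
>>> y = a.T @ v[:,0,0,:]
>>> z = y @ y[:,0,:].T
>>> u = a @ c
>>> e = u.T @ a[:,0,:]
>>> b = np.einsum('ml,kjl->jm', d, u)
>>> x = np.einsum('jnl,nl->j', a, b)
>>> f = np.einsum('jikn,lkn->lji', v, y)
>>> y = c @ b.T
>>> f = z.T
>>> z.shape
(3, 2, 3)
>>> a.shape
(2, 2, 3)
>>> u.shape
(2, 2, 3)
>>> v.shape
(2, 5, 2, 11)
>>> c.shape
(3, 3)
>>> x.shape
(2,)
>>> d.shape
(3, 3)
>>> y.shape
(3, 2)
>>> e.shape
(3, 2, 3)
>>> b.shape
(2, 3)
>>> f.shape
(3, 2, 3)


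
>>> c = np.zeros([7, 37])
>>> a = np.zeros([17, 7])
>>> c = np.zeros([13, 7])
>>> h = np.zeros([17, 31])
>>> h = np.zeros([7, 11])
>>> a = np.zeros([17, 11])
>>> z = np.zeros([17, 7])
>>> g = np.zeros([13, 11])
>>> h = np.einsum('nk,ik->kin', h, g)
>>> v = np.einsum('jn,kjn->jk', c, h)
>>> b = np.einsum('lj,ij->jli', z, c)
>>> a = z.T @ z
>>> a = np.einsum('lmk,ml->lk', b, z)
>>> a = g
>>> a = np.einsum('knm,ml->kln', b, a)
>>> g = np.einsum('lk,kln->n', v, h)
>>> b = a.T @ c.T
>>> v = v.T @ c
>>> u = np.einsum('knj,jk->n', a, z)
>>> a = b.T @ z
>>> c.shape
(13, 7)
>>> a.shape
(13, 11, 7)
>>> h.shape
(11, 13, 7)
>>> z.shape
(17, 7)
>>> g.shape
(7,)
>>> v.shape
(11, 7)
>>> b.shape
(17, 11, 13)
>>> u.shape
(11,)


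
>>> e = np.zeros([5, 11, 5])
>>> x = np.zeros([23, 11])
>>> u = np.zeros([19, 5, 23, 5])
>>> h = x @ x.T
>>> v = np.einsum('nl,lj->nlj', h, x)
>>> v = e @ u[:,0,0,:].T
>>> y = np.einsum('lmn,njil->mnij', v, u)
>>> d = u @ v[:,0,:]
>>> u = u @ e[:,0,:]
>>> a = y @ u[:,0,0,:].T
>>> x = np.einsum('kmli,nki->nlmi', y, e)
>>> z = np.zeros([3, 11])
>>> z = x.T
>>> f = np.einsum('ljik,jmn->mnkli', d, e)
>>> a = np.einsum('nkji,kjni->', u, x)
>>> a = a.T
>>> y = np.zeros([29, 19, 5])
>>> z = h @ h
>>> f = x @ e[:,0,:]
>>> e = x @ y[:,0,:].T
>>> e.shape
(5, 23, 19, 29)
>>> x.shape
(5, 23, 19, 5)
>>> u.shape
(19, 5, 23, 5)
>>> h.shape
(23, 23)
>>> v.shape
(5, 11, 19)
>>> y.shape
(29, 19, 5)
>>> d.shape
(19, 5, 23, 19)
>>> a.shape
()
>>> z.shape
(23, 23)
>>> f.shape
(5, 23, 19, 5)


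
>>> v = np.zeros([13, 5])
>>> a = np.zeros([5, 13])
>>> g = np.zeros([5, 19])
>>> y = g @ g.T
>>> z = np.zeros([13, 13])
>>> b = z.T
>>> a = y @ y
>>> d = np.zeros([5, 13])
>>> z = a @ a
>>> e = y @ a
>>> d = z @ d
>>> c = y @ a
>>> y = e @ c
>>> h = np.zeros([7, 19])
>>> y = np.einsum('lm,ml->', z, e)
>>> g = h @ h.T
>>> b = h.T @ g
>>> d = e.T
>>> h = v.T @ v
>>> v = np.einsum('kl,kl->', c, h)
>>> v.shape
()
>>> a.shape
(5, 5)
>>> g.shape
(7, 7)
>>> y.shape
()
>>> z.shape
(5, 5)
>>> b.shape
(19, 7)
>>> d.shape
(5, 5)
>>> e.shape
(5, 5)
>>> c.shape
(5, 5)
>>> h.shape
(5, 5)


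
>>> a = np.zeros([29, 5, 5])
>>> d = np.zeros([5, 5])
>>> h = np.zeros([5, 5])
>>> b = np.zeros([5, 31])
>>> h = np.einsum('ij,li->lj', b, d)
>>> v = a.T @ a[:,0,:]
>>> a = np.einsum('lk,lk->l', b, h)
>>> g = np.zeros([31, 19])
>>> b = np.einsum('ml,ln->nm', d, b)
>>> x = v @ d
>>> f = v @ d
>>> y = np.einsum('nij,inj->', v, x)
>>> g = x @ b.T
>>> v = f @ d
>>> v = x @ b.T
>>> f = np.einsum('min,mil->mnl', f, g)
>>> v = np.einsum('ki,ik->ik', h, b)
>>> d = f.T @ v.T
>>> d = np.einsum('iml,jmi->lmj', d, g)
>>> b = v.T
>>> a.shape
(5,)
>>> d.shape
(31, 5, 5)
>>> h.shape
(5, 31)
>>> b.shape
(5, 31)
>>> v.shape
(31, 5)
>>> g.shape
(5, 5, 31)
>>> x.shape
(5, 5, 5)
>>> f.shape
(5, 5, 31)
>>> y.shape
()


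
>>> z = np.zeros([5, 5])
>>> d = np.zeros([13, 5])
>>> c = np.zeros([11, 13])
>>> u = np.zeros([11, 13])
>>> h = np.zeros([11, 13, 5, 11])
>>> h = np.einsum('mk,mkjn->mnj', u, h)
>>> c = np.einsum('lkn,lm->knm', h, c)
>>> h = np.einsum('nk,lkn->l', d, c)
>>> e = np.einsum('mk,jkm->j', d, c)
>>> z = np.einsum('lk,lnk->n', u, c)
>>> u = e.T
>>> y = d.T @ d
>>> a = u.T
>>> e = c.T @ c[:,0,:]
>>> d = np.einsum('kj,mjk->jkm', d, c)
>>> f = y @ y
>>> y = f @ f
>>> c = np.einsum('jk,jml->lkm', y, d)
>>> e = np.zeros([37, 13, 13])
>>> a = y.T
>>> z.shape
(5,)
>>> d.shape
(5, 13, 11)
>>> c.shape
(11, 5, 13)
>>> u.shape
(11,)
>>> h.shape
(11,)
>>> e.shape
(37, 13, 13)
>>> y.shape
(5, 5)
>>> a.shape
(5, 5)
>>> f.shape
(5, 5)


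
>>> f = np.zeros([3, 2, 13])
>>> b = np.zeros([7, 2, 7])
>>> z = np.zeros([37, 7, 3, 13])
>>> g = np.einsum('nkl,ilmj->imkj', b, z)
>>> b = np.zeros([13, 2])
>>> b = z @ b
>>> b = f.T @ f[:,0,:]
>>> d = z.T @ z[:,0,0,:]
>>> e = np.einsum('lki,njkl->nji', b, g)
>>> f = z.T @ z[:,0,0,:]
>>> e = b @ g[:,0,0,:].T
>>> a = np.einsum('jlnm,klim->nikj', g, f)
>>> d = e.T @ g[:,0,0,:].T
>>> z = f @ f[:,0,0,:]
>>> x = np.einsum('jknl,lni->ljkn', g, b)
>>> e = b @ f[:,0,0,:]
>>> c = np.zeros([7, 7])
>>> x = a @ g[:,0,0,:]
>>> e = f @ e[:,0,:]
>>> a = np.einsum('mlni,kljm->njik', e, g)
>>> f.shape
(13, 3, 7, 13)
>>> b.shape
(13, 2, 13)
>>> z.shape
(13, 3, 7, 13)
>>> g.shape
(37, 3, 2, 13)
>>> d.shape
(37, 2, 37)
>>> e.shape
(13, 3, 7, 13)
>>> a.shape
(7, 2, 13, 37)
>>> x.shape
(2, 7, 13, 13)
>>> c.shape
(7, 7)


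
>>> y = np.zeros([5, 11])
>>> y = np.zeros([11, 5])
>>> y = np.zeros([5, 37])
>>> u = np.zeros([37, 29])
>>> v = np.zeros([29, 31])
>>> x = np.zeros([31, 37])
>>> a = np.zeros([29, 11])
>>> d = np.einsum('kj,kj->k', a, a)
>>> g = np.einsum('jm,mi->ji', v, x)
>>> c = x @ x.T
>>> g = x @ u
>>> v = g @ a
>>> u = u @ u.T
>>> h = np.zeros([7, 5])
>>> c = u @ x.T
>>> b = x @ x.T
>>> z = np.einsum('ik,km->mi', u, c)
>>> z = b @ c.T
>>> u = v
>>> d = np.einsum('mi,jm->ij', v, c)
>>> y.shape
(5, 37)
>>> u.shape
(31, 11)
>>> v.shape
(31, 11)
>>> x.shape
(31, 37)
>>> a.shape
(29, 11)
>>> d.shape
(11, 37)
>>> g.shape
(31, 29)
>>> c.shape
(37, 31)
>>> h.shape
(7, 5)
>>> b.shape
(31, 31)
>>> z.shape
(31, 37)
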